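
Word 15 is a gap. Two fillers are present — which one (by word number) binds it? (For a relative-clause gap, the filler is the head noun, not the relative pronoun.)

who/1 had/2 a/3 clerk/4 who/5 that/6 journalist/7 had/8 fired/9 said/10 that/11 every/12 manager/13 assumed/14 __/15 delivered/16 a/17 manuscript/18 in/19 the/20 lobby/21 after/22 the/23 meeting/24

1

The marked gap is the subject of "delivered".
Its filler is the fronted wh-phrase "who", at word 1.
(The other dependency links word 4 to a gap after word 9.)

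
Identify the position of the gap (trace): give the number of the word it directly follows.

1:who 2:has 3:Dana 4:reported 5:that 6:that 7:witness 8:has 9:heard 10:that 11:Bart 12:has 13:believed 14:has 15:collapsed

The displaced element is "who" (word 1).
It is linked across 3 clause boundaries (that → that → Ø).
It functions as the subject of "collapsed", so the gap sits immediately after word 13 ("believed").
Base order: Dana has reported that that witness has heard that Bart has believed that who has collapsed.

13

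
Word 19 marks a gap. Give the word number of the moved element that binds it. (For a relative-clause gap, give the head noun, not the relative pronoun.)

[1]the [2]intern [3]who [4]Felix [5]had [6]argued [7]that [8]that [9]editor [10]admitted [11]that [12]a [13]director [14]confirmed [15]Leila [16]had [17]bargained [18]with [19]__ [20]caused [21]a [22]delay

The gap at 19 is the prepositional object of "bargained", inside a relative clause.
The relative pronoun is "who" (word 3); it is bound by the head noun immediately before it.
Its filler is the head noun "intern", at word 2.

2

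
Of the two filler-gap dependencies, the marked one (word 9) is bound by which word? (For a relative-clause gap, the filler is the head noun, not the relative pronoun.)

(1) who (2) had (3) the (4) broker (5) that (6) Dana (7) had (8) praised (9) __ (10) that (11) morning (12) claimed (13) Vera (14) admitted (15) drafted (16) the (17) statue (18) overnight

4

The marked gap is inside the relative clause, the direct object of "praised".
Its filler is the head noun "broker" (via "that"), at word 4.
(The other dependency links word 1 to a gap after word 14.)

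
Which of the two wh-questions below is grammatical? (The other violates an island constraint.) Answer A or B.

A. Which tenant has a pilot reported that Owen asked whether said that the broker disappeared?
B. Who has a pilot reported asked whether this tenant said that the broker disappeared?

In A, the wh-phrase is extracted from inside a wh-island (introduced by "whether"), which blocks movement.
In B, the extraction path crosses only that-complement boundaries, which are transparent.
So B is grammatical.

B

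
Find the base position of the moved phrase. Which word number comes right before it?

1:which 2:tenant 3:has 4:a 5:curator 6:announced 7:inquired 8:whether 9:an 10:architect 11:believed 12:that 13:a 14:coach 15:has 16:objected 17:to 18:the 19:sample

6

The displaced element is "which tenant" (word 2).
It is linked across 1 clause boundary (Ø).
It functions as the subject of "inquired", so the gap sits immediately after word 6 ("announced").
Base order: A curator has announced that which tenant inquired whether an architect believed that a coach has objected to the sample.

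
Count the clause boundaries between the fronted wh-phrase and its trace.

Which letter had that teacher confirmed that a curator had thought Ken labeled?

"which letter" is extracted from the object of "labeled".
Boundaries crossed, outermost first: [that], [Ø] — 2 in total.

2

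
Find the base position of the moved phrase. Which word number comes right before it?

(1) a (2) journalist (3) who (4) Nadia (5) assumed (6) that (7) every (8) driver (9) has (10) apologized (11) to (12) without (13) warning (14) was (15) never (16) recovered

The displaced element is "a journalist" (word 2).
It is linked across 1 clause boundary (that).
It functions as the object of the preposition "to" of "apologized", so the gap sits immediately after word 11 ("to").
Base order: Nadia assumed that every driver has apologized to a journalist without warning.

11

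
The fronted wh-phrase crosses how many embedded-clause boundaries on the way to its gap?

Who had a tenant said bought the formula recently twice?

1

"who" is extracted from the subject of "bought".
Boundaries crossed, outermost first: [Ø] — 1 in total.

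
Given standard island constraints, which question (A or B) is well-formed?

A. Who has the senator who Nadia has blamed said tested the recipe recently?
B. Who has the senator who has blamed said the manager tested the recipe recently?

In B, the wh-phrase is extracted from inside a complex-NP island (relative clause) (introduced by "who"), which blocks movement.
In A, the extraction path crosses only that-complement boundaries, which are transparent.
So A is grammatical.

A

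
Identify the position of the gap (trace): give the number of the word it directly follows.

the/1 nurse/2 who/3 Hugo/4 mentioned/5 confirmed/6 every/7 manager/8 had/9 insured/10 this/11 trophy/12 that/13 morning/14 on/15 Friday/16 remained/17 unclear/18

5

The displaced element is "the nurse" (word 2).
It is linked across 1 clause boundary (Ø).
It functions as the subject of "confirmed", so the gap sits immediately after word 5 ("mentioned").
Base order: Hugo mentioned that the nurse confirmed every manager had insured this trophy that morning on Friday.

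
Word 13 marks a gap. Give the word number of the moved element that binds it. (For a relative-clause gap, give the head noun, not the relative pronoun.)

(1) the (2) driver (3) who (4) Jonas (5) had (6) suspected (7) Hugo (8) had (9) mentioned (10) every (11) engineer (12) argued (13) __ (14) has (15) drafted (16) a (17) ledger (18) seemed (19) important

2

The gap at 13 is the subject of "drafted", inside a relative clause.
The relative pronoun is "who" (word 3); it is bound by the head noun immediately before it.
Its filler is the head noun "driver", at word 2.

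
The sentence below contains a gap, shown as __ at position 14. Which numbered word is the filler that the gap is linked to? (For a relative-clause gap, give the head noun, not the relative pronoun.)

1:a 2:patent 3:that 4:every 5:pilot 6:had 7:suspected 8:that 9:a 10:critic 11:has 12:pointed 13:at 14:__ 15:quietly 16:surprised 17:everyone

The gap at 14 is the prepositional object of "pointed", inside a relative clause.
The relative pronoun is "that" (word 3); it is bound by the head noun immediately before it.
Its filler is the head noun "patent", at word 2.

2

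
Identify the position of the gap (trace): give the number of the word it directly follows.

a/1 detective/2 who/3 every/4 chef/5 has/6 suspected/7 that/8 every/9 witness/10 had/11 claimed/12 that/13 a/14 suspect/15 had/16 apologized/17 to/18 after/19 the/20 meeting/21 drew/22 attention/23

The displaced element is "a detective" (word 2).
It is linked across 2 clause boundaries (that → that).
It functions as the object of the preposition "to" of "apologized", so the gap sits immediately after word 18 ("to").
Base order: Every chef has suspected that every witness had claimed that a suspect had apologized to a detective after the meeting.

18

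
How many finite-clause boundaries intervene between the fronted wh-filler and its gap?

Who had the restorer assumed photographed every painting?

1

"who" is extracted from the subject of "photographed".
Boundaries crossed, outermost first: [Ø] — 1 in total.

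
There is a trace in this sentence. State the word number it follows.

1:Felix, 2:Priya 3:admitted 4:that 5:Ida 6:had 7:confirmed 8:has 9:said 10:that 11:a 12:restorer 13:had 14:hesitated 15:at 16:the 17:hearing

7

The displaced element is "Felix" (word 1).
It is linked across 2 clause boundaries (that → Ø).
It functions as the subject of "said", so the gap sits immediately after word 7 ("confirmed").
Base order: Priya admitted that Ida had confirmed Felix has said that a restorer had hesitated at the hearing.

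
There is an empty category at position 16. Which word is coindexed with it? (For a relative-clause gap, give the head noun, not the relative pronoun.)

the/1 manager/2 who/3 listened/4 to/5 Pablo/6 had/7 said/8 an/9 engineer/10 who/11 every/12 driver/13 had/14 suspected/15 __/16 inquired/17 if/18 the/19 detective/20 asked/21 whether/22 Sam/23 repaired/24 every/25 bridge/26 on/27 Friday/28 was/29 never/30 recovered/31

10

The gap at 16 is the subject of "inquired", inside a relative clause.
The relative pronoun is "who" (word 11); it is bound by the head noun immediately before it.
Its filler is the head noun "engineer", at word 10.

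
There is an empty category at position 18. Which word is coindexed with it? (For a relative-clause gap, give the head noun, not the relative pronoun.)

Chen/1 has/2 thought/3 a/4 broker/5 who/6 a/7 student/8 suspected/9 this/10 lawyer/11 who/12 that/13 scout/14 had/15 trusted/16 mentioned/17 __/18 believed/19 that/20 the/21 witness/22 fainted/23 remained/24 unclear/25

5

The gap at 18 is the subject of "believed", inside a relative clause.
The relative pronoun is "who" (word 6); it is bound by the head noun immediately before it.
Its filler is the head noun "broker", at word 5.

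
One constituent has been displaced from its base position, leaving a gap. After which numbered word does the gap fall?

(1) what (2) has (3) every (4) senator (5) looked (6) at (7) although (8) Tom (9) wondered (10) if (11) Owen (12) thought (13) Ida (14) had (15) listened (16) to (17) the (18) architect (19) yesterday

The displaced element is "what" (word 1).
It functions as the object of the preposition "at" of "looked", so the gap sits immediately after word 6 ("at").
Base order: Every senator has looked at what although Tom wondered if Owen thought Ida had listened to the architect yesterday.

6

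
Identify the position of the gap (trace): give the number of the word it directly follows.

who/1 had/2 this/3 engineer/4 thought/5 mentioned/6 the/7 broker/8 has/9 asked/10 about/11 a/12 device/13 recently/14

The displaced element is "who" (word 1).
It is linked across 1 clause boundary (Ø).
It functions as the subject of "mentioned", so the gap sits immediately after word 5 ("thought").
Base order: This engineer had thought that who mentioned the broker has asked about a device recently.

5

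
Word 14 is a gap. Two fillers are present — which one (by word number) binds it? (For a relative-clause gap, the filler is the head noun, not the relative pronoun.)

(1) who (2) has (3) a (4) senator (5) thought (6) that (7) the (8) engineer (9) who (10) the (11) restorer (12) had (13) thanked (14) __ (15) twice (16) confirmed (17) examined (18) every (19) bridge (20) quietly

8

The marked gap is inside the relative clause, the direct object of "thanked".
Its filler is the head noun "engineer" (via "who"), at word 8.
(The other dependency links word 1 to a gap after word 16.)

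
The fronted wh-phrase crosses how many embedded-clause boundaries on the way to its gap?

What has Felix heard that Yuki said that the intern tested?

"what" is extracted from the object of "tested".
Boundaries crossed, outermost first: [that], [that] — 2 in total.

2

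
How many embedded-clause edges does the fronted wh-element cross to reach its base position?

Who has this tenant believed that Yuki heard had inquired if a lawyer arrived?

2

"who" is extracted from the subject of "inquired".
Boundaries crossed, outermost first: [that], [Ø] — 2 in total.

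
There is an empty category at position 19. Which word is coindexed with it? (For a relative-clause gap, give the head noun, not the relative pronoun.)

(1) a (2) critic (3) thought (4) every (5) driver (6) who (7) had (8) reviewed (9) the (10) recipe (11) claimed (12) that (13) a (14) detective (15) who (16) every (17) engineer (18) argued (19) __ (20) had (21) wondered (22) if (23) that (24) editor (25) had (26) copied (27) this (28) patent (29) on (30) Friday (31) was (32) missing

14

The gap at 19 is the subject of "wondered", inside a relative clause.
The relative pronoun is "who" (word 15); it is bound by the head noun immediately before it.
Its filler is the head noun "detective", at word 14.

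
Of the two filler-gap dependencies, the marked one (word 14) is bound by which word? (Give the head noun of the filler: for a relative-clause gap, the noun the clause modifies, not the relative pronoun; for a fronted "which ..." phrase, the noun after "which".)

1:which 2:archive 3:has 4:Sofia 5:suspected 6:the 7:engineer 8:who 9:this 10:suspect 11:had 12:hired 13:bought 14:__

2

The marked gap is the direct object of "bought".
Its filler is the fronted wh-phrase "which archive", at word 2.
(The other dependency links word 7 to a gap after word 12.)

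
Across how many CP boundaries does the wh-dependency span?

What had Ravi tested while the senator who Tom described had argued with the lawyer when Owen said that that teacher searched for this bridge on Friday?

0

"what" originates inside the matrix clause — no clause boundary is crossed.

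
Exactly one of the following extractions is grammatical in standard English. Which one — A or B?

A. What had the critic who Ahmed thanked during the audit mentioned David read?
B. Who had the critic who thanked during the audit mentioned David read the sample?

A

In B, the wh-phrase is extracted from inside a complex-NP island (relative clause) (introduced by "who"), which blocks movement.
In A, the extraction path crosses only that-complement boundaries, which are transparent.
So A is grammatical.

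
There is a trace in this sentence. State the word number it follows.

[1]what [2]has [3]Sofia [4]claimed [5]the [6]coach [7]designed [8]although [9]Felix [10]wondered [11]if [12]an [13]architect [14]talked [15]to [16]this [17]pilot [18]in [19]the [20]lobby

The displaced element is "what" (word 1).
It is linked across 1 clause boundary (Ø).
It functions as the direct object of "designed", so the gap sits immediately after word 7 ("designed").
Base order: Sofia has claimed the coach designed what although Felix wondered if an architect talked to this pilot in the lobby.

7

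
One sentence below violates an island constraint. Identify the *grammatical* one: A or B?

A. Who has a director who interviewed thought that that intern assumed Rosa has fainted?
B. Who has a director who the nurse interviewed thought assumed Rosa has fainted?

B

In A, the wh-phrase is extracted from inside a complex-NP island (relative clause) (introduced by "who"), which blocks movement.
In B, the extraction path crosses only that-complement boundaries, which are transparent.
So B is grammatical.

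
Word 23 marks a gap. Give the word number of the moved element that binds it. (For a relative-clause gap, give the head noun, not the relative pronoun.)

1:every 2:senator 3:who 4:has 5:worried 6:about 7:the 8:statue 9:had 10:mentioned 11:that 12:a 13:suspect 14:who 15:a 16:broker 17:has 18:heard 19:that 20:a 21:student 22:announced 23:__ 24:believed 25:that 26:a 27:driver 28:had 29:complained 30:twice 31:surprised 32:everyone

The gap at 23 is the subject of "believed", inside a relative clause.
The relative pronoun is "who" (word 14); it is bound by the head noun immediately before it.
Its filler is the head noun "suspect", at word 13.

13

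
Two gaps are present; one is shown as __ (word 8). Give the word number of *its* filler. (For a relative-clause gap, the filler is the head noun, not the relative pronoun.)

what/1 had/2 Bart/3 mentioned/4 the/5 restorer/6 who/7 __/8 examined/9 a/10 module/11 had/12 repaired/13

The marked gap is inside the relative clause, the subject of "examined".
Its filler is the head noun "restorer" (via "who"), at word 6.
(The other dependency links word 1 to a gap after word 13.)

6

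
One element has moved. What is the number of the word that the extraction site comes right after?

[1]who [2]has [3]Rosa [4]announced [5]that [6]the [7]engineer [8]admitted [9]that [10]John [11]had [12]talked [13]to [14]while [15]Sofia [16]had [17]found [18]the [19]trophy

13

The displaced element is "who" (word 1).
It is linked across 2 clause boundaries (that → that).
It functions as the object of the preposition "to" of "talked", so the gap sits immediately after word 13 ("to").
Base order: Rosa has announced that the engineer admitted that John had talked to who while Sofia had found the trophy.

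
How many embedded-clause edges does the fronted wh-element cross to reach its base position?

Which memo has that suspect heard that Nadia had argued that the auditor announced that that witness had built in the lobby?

"which memo" is extracted from the object of "built".
Boundaries crossed, outermost first: [that], [that], [that] — 3 in total.

3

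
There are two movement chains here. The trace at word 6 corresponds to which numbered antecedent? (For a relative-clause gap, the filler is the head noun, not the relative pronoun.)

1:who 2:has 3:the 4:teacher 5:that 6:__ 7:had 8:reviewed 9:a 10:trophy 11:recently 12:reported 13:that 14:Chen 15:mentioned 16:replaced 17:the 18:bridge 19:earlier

The marked gap is inside the relative clause, the subject of "reviewed".
Its filler is the head noun "teacher" (via "that"), at word 4.
(The other dependency links word 1 to a gap after word 15.)

4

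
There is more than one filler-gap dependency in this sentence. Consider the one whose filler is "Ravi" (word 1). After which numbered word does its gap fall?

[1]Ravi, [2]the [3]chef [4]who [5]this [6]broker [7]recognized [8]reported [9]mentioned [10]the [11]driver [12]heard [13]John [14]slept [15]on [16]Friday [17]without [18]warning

8

The displaced element is "Ravi" (word 1).
It is linked across 1 clause boundary (Ø).
It functions as the subject of "mentioned", so the gap sits immediately after word 8 ("reported").
Base order: The chef who this broker recognized reported that Ravi mentioned the driver heard John slept on Friday without warning.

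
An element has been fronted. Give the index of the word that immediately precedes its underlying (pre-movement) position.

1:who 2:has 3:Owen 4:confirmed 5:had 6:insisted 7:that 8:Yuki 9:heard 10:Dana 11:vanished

4

The displaced element is "who" (word 1).
It is linked across 1 clause boundary (Ø).
It functions as the subject of "insisted", so the gap sits immediately after word 4 ("confirmed").
Base order: Owen has confirmed that who had insisted that Yuki heard Dana vanished.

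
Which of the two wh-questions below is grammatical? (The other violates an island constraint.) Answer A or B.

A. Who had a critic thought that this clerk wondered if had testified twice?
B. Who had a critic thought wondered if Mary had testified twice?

B

In A, the wh-phrase is extracted from inside a wh-island (introduced by "if"), which blocks movement.
In B, the extraction path crosses only that-complement boundaries, which are transparent.
So B is grammatical.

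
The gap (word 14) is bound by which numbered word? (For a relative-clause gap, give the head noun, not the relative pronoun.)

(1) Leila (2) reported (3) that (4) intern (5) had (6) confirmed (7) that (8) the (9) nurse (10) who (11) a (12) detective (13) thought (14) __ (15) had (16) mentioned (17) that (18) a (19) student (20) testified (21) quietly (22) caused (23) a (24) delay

9

The gap at 14 is the subject of "mentioned", inside a relative clause.
The relative pronoun is "who" (word 10); it is bound by the head noun immediately before it.
Its filler is the head noun "nurse", at word 9.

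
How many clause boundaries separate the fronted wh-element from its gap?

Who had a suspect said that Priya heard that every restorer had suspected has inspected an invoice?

3

"who" is extracted from the subject of "inspected".
Boundaries crossed, outermost first: [that], [that], [Ø] — 3 in total.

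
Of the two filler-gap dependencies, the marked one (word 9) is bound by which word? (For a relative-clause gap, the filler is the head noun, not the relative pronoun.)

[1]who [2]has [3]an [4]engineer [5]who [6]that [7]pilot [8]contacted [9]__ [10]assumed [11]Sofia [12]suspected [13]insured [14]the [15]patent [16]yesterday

The marked gap is inside the relative clause, the direct object of "contacted".
Its filler is the head noun "engineer" (via "who"), at word 4.
(The other dependency links word 1 to a gap after word 12.)

4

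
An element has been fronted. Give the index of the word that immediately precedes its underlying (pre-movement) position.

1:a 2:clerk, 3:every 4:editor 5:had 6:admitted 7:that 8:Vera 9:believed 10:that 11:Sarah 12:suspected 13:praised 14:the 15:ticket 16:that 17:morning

12

The displaced element is "a clerk" (word 2).
It is linked across 3 clause boundaries (that → that → Ø).
It functions as the subject of "praised", so the gap sits immediately after word 12 ("suspected").
Base order: Every editor had admitted that Vera believed that Sarah suspected that a clerk praised the ticket that morning.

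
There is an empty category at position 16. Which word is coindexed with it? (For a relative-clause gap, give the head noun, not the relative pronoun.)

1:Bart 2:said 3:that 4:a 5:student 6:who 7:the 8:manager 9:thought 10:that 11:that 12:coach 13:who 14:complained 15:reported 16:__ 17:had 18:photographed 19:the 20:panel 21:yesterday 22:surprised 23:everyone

The gap at 16 is the subject of "photographed", inside a relative clause.
The relative pronoun is "who" (word 6); it is bound by the head noun immediately before it.
Its filler is the head noun "student", at word 5.

5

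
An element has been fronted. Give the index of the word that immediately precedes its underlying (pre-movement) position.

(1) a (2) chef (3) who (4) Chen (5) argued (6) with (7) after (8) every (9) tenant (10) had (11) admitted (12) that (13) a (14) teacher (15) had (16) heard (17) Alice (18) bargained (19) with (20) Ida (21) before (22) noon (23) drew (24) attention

6

The displaced element is "a chef" (word 2).
It functions as the object of the preposition "with" of "argued", so the gap sits immediately after word 6 ("with").
Base order: Chen argued with a chef after every tenant had admitted that a teacher had heard Alice bargained with Ida before noon.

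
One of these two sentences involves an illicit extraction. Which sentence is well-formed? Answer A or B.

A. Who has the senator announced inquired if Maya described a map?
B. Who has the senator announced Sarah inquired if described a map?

In B, the wh-phrase is extracted from inside a wh-island (introduced by "if"), which blocks movement.
In A, the extraction path crosses only that-complement boundaries, which are transparent.
So A is grammatical.

A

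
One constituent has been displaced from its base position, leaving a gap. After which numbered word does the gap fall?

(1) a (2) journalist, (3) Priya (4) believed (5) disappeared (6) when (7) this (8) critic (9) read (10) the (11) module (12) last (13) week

The displaced element is "a journalist" (word 2).
It is linked across 1 clause boundary (Ø).
It functions as the subject of "disappeared", so the gap sits immediately after word 4 ("believed").
Base order: Priya believed a journalist disappeared when this critic read the module last week.

4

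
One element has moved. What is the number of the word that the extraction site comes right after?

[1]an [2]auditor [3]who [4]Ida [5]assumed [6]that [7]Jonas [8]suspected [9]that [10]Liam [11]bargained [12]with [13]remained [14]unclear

The displaced element is "an auditor" (word 2).
It is linked across 2 clause boundaries (that → that).
It functions as the object of the preposition "with" of "bargained", so the gap sits immediately after word 12 ("with").
Base order: Ida assumed that Jonas suspected that Liam bargained with an auditor.

12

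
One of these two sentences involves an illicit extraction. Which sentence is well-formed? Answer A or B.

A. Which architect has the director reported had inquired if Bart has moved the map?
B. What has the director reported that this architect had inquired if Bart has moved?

In B, the wh-phrase is extracted from inside a wh-island (introduced by "if"), which blocks movement.
In A, the extraction path crosses only that-complement boundaries, which are transparent.
So A is grammatical.

A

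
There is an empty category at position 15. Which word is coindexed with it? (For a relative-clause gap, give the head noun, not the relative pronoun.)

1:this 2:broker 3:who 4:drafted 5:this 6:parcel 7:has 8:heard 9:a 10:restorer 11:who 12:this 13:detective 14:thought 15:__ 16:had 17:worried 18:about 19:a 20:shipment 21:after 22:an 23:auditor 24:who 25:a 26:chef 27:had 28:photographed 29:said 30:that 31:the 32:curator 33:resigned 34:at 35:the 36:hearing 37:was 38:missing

10

The gap at 15 is the subject of "worried", inside a relative clause.
The relative pronoun is "who" (word 11); it is bound by the head noun immediately before it.
Its filler is the head noun "restorer", at word 10.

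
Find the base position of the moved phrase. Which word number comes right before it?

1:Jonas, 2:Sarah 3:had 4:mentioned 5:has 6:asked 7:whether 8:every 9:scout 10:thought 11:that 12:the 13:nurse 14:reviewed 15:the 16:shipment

The displaced element is "Jonas" (word 1).
It is linked across 1 clause boundary (Ø).
It functions as the subject of "asked", so the gap sits immediately after word 4 ("mentioned").
Base order: Sarah had mentioned that Jonas has asked whether every scout thought that the nurse reviewed the shipment.

4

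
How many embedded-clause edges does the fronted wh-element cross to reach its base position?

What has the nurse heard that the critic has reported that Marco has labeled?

"what" is extracted from the object of "labeled".
Boundaries crossed, outermost first: [that], [that] — 2 in total.

2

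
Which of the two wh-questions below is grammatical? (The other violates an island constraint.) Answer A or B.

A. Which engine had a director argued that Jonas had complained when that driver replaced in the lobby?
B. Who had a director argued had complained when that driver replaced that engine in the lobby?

In A, the wh-phrase is extracted from inside an adjunct island (introduced by "when"), which blocks movement.
In B, the extraction path crosses only that-complement boundaries, which are transparent.
So B is grammatical.

B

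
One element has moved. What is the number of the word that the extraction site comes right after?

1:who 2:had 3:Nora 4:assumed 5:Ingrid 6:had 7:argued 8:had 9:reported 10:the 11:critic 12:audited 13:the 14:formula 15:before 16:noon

7

The displaced element is "who" (word 1).
It is linked across 2 clause boundaries (Ø → Ø).
It functions as the subject of "reported", so the gap sits immediately after word 7 ("argued").
Base order: Nora had assumed Ingrid had argued who had reported the critic audited the formula before noon.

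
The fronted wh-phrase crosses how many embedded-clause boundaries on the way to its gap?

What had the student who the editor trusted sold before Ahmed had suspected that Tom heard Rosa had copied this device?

"what" originates inside the matrix clause — no clause boundary is crossed.

0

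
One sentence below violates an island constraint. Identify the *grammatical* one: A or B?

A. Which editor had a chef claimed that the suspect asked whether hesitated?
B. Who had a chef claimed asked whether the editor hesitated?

In A, the wh-phrase is extracted from inside a wh-island (introduced by "whether"), which blocks movement.
In B, the extraction path crosses only that-complement boundaries, which are transparent.
So B is grammatical.

B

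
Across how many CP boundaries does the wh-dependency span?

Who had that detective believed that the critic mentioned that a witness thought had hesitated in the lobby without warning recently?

"who" is extracted from the subject of "hesitated".
Boundaries crossed, outermost first: [that], [that], [Ø] — 3 in total.

3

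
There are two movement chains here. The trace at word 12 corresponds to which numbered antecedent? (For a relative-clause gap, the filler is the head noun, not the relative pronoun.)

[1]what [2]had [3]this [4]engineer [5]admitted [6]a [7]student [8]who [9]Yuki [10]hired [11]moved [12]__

The marked gap is the direct object of "moved".
Its filler is the fronted wh-phrase "what", at word 1.
(The other dependency links word 7 to a gap after word 10.)

1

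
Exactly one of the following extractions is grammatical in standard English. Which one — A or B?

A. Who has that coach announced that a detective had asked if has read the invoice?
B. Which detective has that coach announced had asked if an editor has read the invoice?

In A, the wh-phrase is extracted from inside a wh-island (introduced by "if"), which blocks movement.
In B, the extraction path crosses only that-complement boundaries, which are transparent.
So B is grammatical.

B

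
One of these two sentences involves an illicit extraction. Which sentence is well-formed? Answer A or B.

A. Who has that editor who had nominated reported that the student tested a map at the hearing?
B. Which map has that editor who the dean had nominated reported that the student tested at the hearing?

In A, the wh-phrase is extracted from inside a complex-NP island (relative clause) (introduced by "who"), which blocks movement.
In B, the extraction path crosses only that-complement boundaries, which are transparent.
So B is grammatical.

B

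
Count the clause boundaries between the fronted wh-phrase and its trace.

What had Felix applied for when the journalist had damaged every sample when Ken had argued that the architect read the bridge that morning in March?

0

"what" originates inside the matrix clause — no clause boundary is crossed.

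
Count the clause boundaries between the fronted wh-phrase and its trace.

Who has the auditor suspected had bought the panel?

"who" is extracted from the subject of "bought".
Boundaries crossed, outermost first: [Ø] — 1 in total.

1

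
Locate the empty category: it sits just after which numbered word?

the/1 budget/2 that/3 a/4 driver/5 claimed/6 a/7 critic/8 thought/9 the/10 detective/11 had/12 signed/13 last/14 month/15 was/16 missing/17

13

The displaced element is "the budget" (word 2).
It is linked across 2 clause boundaries (Ø → Ø).
It functions as the direct object of "signed", so the gap sits immediately after word 13 ("signed").
Base order: A driver claimed a critic thought the detective had signed the budget last month.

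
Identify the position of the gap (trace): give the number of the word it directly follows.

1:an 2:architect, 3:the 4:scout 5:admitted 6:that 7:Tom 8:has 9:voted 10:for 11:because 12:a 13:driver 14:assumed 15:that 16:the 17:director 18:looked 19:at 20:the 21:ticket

The displaced element is "an architect" (word 2).
It is linked across 1 clause boundary (that).
It functions as the object of the preposition "for" of "voted", so the gap sits immediately after word 10 ("for").
Base order: The scout admitted that Tom has voted for an architect because a driver assumed that the director looked at the ticket.

10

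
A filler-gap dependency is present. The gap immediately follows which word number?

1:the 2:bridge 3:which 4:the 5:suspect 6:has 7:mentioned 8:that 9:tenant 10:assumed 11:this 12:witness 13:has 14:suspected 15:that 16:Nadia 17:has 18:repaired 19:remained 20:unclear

The displaced element is "the bridge" (word 2).
It is linked across 3 clause boundaries (Ø → Ø → that).
It functions as the direct object of "repaired", so the gap sits immediately after word 18 ("repaired").
Base order: The suspect has mentioned that tenant assumed this witness has suspected that Nadia has repaired the bridge.

18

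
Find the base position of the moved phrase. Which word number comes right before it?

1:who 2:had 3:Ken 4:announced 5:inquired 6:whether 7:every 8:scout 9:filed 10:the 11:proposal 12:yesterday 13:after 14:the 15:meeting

4

The displaced element is "who" (word 1).
It is linked across 1 clause boundary (Ø).
It functions as the subject of "inquired", so the gap sits immediately after word 4 ("announced").
Base order: Ken had announced that who inquired whether every scout filed the proposal yesterday after the meeting.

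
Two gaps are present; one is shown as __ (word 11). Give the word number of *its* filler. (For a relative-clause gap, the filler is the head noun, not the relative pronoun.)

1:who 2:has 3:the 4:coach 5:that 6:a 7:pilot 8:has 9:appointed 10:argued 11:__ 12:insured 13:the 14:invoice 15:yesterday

The marked gap is the subject of "insured".
Its filler is the fronted wh-phrase "who", at word 1.
(The other dependency links word 4 to a gap after word 9.)

1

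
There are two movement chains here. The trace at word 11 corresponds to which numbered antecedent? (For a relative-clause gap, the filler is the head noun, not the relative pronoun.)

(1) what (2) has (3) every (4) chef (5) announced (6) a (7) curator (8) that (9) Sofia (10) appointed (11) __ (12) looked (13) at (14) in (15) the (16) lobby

7

The marked gap is inside the relative clause, the direct object of "appointed".
Its filler is the head noun "curator" (via "that"), at word 7.
(The other dependency links word 1 to a gap after word 13.)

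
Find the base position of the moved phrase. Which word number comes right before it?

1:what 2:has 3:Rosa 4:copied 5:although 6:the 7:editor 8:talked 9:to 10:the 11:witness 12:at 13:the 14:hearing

4

The displaced element is "what" (word 1).
It functions as the direct object of "copied", so the gap sits immediately after word 4 ("copied").
Base order: Rosa has copied what although the editor talked to the witness at the hearing.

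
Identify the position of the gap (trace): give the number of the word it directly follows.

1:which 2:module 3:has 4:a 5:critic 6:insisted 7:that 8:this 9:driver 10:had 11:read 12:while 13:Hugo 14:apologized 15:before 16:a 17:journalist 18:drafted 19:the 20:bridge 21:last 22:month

The displaced element is "which module" (word 2).
It is linked across 1 clause boundary (that).
It functions as the direct object of "read", so the gap sits immediately after word 11 ("read").
Base order: A critic has insisted that this driver had read which module while Hugo apologized before a journalist drafted the bridge last month.

11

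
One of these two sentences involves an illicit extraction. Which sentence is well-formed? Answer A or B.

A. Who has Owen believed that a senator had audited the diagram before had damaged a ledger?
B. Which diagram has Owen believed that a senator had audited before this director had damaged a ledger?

In A, the wh-phrase is extracted from inside an adjunct island (introduced by "before"), which blocks movement.
In B, the extraction path crosses only that-complement boundaries, which are transparent.
So B is grammatical.

B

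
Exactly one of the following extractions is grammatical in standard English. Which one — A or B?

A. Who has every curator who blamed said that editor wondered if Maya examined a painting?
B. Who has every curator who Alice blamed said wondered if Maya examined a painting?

In A, the wh-phrase is extracted from inside a complex-NP island (relative clause) (introduced by "who"), which blocks movement.
In B, the extraction path crosses only that-complement boundaries, which are transparent.
So B is grammatical.

B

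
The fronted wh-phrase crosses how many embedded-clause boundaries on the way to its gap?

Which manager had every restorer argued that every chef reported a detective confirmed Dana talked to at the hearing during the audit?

"which manager" is extracted from the PP object of "talked".
Boundaries crossed, outermost first: [that], [Ø], [Ø] — 3 in total.

3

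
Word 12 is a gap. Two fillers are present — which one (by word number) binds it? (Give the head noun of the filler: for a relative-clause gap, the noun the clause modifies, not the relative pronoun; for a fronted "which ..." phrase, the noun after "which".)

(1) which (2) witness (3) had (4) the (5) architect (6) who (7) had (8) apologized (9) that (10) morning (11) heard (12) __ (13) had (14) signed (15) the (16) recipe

2

The marked gap is the subject of "signed".
Its filler is the fronted wh-phrase "which witness", at word 2.
(The other dependency links word 5 to a gap after word 6.)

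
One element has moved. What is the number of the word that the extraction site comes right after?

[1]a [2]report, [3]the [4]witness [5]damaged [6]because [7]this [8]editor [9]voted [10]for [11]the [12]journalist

5

The displaced element is "a report" (word 2).
It functions as the direct object of "damaged", so the gap sits immediately after word 5 ("damaged").
Base order: The witness damaged a report because this editor voted for the journalist.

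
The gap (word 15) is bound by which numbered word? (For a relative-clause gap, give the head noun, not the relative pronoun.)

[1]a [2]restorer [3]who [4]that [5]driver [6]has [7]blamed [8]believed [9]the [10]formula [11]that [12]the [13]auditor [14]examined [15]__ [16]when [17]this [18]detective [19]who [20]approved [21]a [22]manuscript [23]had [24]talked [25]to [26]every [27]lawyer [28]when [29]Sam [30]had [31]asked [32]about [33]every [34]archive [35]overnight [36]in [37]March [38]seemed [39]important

10

The gap at 15 is the object of "examined", inside a relative clause.
The relative pronoun is "that" (word 11); it is bound by the head noun immediately before it.
Its filler is the head noun "formula", at word 10.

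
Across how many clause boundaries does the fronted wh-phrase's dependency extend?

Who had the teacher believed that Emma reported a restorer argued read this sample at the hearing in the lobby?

3

"who" is extracted from the subject of "read".
Boundaries crossed, outermost first: [that], [Ø], [Ø] — 3 in total.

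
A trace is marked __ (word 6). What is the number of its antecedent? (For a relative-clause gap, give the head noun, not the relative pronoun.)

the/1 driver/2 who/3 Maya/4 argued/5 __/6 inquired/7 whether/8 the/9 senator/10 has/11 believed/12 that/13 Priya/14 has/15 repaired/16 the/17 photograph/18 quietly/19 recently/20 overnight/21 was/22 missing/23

2

The gap at 6 is the subject of "inquired", inside a relative clause.
The relative pronoun is "who" (word 3); it is bound by the head noun immediately before it.
Its filler is the head noun "driver", at word 2.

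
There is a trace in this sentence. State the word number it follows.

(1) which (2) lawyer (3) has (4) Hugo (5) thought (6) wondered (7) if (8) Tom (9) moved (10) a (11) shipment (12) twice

5

The displaced element is "which lawyer" (word 2).
It is linked across 1 clause boundary (Ø).
It functions as the subject of "wondered", so the gap sits immediately after word 5 ("thought").
Base order: Hugo has thought which lawyer wondered if Tom moved a shipment twice.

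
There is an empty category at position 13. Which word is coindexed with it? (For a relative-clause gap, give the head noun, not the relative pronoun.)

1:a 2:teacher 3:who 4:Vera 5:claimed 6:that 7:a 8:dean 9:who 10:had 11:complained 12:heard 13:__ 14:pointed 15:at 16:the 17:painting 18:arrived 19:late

2

The gap at 13 is the subject of "pointed", inside a relative clause.
The relative pronoun is "who" (word 3); it is bound by the head noun immediately before it.
Its filler is the head noun "teacher", at word 2.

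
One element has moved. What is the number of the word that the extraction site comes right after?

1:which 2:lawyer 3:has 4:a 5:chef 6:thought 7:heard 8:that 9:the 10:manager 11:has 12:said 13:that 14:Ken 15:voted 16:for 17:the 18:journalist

The displaced element is "which lawyer" (word 2).
It is linked across 1 clause boundary (Ø).
It functions as the subject of "heard", so the gap sits immediately after word 6 ("thought").
Base order: A chef has thought that which lawyer heard that the manager has said that Ken voted for the journalist.

6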